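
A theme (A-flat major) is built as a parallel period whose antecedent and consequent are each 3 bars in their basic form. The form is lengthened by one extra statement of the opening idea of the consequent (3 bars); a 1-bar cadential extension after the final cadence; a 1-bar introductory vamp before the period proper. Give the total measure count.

11 measures

Basic parallel period: 3 + 3 = 6 bars.
6 (basic form) + 3 (extra statement) + 1 (cadential extension) + 1 (introduction) = 11.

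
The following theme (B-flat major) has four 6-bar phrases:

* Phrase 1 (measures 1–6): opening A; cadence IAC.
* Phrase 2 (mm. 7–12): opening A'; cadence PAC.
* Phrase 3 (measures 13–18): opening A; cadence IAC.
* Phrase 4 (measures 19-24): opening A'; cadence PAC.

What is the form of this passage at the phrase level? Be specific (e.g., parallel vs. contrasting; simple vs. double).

The cadence pattern IAC–PAC–IAC–PAC is weak–strong twice, and phrases 3–4 restate phrases 1–2: a period heard twice, not a double period (which would end weakly at phrase 2).

repeated period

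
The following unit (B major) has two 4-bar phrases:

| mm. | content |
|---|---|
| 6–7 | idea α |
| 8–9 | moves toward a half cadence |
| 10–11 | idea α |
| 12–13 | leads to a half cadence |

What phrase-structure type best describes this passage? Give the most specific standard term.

Both phrases have the same opening (α) and the same cadence (half cadence): the second is a restatement, not a consequent, so this is a repeated phrase rather than a period.

repeated phrase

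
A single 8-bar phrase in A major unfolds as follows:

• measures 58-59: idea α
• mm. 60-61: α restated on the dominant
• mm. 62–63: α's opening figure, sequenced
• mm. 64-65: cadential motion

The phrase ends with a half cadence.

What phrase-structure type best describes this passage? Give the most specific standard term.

Basic idea (mm. 58–59) + its repetition (measures 60–61) form the presentation; fragmentation and cadence (bars 62–65) form the continuation — the 8-bar whole is a sentence.

sentence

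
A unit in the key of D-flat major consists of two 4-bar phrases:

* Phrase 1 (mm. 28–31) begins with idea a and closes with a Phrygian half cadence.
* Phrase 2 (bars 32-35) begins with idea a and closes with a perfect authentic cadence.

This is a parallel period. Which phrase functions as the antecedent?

The phrase ending with the weaker cadence (Phrygian half cadence) is the antecedent; the one ending more conclusively (perfect authentic cadence) is the consequent. The antecedent is phrase 1.

phrase 1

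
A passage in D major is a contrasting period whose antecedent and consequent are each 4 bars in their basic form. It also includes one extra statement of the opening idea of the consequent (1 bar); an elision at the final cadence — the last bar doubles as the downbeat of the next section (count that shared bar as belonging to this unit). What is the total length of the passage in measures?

Basic contrasting period: 4 + 4 = 8 bars.
8 (basic form) + 1 (extra statement) = 9.
The elision shares a bar with the next section but does not change this unit's count.

9 measures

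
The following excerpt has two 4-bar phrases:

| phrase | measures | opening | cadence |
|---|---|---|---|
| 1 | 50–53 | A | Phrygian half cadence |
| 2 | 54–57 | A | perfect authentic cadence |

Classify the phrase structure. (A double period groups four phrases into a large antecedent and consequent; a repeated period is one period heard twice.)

Phrase 1 ends with a Phrygian half cadence (weaker) and phrase 2 with a perfect authentic cadence (stronger): antecedent + consequent = a period.
The two phrases open with the same material (A / A), so the period is parallel.

parallel period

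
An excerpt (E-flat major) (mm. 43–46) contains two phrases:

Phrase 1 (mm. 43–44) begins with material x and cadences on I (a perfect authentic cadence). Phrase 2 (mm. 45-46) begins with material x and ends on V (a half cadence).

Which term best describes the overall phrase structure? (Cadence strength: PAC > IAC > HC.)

phrase group

The second phrase closes with a half cadence, which is not stronger than the first phrase's perfect authentic cadence; without a weak→strong cadential pair there is no antecedent–consequent relationship, so this is a phrase group rather than a period.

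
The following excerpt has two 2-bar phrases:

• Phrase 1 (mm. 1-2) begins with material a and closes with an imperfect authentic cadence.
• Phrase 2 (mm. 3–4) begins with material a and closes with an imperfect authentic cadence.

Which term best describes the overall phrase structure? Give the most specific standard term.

Both phrases have the same opening (a) and the same cadence (imperfect authentic cadence): the second is a restatement, not a consequent, so this is a repeated phrase rather than a period.

repeated phrase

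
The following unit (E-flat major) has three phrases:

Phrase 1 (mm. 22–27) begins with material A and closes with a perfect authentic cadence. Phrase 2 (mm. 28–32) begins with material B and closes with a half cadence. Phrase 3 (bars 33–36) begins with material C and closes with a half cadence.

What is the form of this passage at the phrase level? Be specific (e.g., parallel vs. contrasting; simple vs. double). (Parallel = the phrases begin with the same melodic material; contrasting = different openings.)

phrase group

The final phrase closes with a half cadence, which is not stronger than the preceding half cadence; the 3 phrases lack an overall antecedent–consequent design and so form a phrase group.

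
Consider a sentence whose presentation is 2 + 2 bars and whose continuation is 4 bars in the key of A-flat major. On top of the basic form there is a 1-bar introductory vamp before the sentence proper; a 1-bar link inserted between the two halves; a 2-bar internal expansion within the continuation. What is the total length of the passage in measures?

Basic sentence: 2 + 2 + 4 = 8 bars.
8 (basic form) + 1 (introduction) + 1 (link) + 2 (internal expansion) = 12.

12 measures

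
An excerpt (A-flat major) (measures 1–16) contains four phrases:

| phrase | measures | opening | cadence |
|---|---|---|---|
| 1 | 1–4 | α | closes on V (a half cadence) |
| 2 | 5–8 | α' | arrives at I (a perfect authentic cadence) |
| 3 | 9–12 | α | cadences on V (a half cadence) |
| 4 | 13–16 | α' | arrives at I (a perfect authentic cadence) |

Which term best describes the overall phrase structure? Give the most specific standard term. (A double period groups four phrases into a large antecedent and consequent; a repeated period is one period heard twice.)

repeated period

The cadence pattern HC–PAC–HC–PAC is weak–strong twice, and phrases 3–4 restate phrases 1–2: a period heard twice, not a double period (which would end weakly at phrase 2).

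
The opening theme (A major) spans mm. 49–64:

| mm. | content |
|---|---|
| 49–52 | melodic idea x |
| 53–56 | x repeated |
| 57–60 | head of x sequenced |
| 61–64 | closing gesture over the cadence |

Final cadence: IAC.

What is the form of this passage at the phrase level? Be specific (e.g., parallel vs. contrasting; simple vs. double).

sentence

Basic idea (measures 49–52) + its repetition (bars 53–56) form the presentation; fragmentation and cadence (bars 57-64) form the continuation — the 16-bar whole is a sentence.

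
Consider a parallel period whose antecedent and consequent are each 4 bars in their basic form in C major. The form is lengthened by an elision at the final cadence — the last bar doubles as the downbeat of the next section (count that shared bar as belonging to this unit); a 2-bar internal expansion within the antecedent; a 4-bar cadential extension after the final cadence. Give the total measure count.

Basic parallel period: 4 + 4 = 8 bars.
8 (basic form) + 2 (internal expansion) + 4 (cadential extension) = 14.
The elision shares a bar with the next section but does not change this unit's count.

14 measures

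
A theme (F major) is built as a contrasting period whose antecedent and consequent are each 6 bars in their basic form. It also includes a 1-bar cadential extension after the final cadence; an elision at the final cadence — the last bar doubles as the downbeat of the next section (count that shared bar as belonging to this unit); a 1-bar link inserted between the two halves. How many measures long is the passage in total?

Basic contrasting period: 6 + 6 = 12 bars.
12 (basic form) + 1 (cadential extension) + 1 (link) = 14.
The elision shares a bar with the next section but does not change this unit's count.

14 measures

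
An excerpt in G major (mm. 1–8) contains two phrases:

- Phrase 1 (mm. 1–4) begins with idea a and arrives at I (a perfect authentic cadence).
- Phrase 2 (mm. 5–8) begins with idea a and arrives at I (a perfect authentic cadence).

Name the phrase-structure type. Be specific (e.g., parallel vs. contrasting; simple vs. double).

Both phrases have the same opening (a) and the same cadence (perfect authentic cadence): the second is a restatement, not a consequent, so this is a repeated phrase rather than a period.

repeated phrase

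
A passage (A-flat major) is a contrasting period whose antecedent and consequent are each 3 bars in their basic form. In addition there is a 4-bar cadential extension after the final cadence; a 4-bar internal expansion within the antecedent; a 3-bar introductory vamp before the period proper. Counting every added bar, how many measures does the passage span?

Basic contrasting period: 3 + 3 = 6 bars.
6 (basic form) + 4 (cadential extension) + 4 (internal expansion) + 3 (introduction) = 17.

17 measures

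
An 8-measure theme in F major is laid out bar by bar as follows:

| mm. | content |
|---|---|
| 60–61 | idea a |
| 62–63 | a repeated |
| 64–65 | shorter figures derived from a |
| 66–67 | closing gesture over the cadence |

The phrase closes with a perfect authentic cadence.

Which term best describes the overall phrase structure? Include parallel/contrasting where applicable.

Basic idea (measures 60-61) + its repetition (mm. 62-63) form the presentation; fragmentation and cadence (mm. 64-67) form the continuation — the 8-bar whole is a sentence.

sentence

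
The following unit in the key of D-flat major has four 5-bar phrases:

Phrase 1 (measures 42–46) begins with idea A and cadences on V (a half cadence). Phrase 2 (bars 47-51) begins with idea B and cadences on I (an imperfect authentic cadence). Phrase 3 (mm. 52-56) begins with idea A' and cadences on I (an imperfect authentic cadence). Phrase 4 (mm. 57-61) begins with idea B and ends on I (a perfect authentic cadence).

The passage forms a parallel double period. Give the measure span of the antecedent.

In a double period the first pair of phrases (ending imperfect authentic cadence) is the large antecedent and the second pair (ending perfect authentic cadence) is the large consequent; the antecedent is measures 42–51.

measures 42–51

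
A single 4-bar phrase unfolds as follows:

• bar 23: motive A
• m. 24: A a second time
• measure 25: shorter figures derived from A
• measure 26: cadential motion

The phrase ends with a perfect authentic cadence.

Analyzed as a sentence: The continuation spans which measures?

After the presentation (mm. 23–24), the continuation covers the fragmentation through the cadence: mm. 25–26.

measures 25–26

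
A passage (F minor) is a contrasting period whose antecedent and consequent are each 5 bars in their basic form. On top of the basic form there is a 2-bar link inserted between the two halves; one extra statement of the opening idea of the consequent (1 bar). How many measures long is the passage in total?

13 measures

Basic contrasting period: 5 + 5 = 10 bars.
10 (basic form) + 2 (link) + 1 (extra statement) = 13.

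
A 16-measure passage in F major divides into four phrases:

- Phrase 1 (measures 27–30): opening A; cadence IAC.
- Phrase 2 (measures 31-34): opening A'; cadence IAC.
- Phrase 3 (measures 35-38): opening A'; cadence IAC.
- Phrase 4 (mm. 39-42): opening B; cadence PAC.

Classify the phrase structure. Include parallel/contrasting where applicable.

Four phrases in two halves: the first half (mm. 27-34) ends with an imperfect authentic cadence, the second (bars 35-42) with a perfect authentic cadence — a large antecedent–consequent pair, i.e. a double period.
Phrase 3 begins with the same material as phrase 1, making it parallel.

parallel double period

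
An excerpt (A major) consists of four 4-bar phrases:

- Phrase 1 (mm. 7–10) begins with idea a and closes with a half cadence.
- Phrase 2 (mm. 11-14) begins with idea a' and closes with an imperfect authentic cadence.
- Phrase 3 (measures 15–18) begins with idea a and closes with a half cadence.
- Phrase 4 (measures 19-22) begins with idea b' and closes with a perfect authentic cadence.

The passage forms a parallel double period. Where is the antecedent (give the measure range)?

In a double period the four phrases pair into a large antecedent (phrases 1–2, ending imperfect authentic cadence) and a large consequent (phrases 3–4, ending perfect authentic cadence). The antecedent spans bars 7–14.

measures 7–14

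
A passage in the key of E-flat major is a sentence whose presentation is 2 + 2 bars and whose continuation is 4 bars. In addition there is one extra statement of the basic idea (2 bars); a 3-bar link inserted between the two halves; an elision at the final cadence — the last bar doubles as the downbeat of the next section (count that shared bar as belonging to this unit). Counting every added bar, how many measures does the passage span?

Basic sentence: 2 + 2 + 4 = 8 bars.
8 (basic form) + 2 (extra statement) + 3 (link) = 13.
The elision shares a bar with the next section but does not change this unit's count.

13 measures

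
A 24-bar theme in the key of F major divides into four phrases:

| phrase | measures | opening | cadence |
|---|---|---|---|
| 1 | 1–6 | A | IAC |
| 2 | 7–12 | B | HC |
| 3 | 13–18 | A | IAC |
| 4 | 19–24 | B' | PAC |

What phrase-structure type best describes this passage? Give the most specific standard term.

parallel double period

Four phrases in two halves: the first half (mm. 1-12) ends with a half cadence, the second (measures 13–24) with a perfect authentic cadence — a large antecedent–consequent pair, i.e. a double period.
Phrase 3 begins with the same material as phrase 1, making it parallel.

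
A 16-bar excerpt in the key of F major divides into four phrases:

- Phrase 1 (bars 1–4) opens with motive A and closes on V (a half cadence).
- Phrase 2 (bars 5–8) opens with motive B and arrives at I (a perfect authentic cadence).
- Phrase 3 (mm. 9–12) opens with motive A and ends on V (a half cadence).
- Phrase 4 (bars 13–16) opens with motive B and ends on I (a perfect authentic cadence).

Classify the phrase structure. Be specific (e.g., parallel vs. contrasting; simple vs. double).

repeated period

The cadence pattern HC–PAC–HC–PAC is weak–strong twice, and phrases 3–4 restate phrases 1–2: a period heard twice, not a double period (which would end weakly at phrase 2).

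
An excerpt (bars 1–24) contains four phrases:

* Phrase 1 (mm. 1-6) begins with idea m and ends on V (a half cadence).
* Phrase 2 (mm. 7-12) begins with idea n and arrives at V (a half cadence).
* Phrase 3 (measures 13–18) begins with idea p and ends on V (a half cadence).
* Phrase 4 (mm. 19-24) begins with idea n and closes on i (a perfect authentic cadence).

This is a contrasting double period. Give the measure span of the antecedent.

measures 1–12

In a double period the first pair of phrases (ending half cadence) is the large antecedent and the second pair (ending perfect authentic cadence) is the large consequent; the antecedent is measures 1–12.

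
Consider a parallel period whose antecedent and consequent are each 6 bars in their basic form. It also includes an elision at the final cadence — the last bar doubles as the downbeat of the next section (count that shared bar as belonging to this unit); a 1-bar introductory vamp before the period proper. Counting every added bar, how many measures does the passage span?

13 measures

Basic parallel period: 6 + 6 = 12 bars.
12 (basic form) + 1 (introduction) = 13.
The elision shares a bar with the next section but does not change this unit's count.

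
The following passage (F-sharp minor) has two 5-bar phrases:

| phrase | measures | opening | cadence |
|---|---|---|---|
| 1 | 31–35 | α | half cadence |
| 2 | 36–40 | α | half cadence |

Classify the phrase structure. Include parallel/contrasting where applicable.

Both phrases have the same opening (α) and the same cadence (half cadence): the second is a restatement, not a consequent, so this is a repeated phrase rather than a period.

repeated phrase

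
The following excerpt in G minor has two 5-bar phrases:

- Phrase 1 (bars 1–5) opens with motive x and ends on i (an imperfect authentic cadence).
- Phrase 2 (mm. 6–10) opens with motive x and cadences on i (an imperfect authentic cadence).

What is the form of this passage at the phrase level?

repeated phrase

Both phrases have the same opening (x) and the same cadence (imperfect authentic cadence): the second is a restatement, not a consequent, so this is a repeated phrase rather than a period.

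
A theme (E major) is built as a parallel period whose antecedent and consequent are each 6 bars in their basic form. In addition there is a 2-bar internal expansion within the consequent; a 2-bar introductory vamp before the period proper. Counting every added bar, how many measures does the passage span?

16 measures

Basic parallel period: 6 + 6 = 12 bars.
12 (basic form) + 2 (internal expansion) + 2 (introduction) = 16.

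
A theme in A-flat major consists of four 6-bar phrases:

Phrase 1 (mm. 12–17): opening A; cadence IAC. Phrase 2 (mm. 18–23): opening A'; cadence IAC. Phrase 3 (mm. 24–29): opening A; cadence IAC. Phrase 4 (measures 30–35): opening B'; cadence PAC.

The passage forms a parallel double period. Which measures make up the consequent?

In a double period the first pair of phrases (ending imperfect authentic cadence) is the large antecedent and the second pair (ending perfect authentic cadence) is the large consequent; the consequent is measures 24–35.

measures 24–35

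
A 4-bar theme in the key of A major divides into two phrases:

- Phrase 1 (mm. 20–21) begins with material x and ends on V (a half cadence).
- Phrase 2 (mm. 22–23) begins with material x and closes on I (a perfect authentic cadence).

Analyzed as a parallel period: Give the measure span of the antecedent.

measures 20–21

The antecedent is the phrase ending with the weaker cadence (half cadence, phrase 1) and the consequent the one ending more conclusively (perfect authentic cadence, phrase 2); the antecedent is bars 20–21.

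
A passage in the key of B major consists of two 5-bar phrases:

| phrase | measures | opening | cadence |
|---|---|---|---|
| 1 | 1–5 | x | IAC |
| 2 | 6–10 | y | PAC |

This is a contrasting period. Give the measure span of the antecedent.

measures 1–5

The phrase ending with the weaker cadence (imperfect authentic cadence) is the antecedent; the one ending more conclusively (perfect authentic cadence) is the consequent. The antecedent is measures 1–5.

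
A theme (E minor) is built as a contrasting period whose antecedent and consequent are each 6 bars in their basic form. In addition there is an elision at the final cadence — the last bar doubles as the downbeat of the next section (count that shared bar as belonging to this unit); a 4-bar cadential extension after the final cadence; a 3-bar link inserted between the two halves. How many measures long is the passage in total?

Basic contrasting period: 6 + 6 = 12 bars.
12 (basic form) + 4 (cadential extension) + 3 (link) = 19.
The elision shares a bar with the next section but does not change this unit's count.

19 measures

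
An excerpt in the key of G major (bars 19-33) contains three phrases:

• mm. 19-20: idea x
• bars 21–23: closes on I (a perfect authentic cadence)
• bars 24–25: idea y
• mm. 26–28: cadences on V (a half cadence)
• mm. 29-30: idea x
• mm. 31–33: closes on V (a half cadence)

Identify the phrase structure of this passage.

The final phrase closes with a half cadence, which is not stronger than the preceding half cadence; the 3 phrases lack an overall antecedent–consequent design and so form a phrase group.

phrase group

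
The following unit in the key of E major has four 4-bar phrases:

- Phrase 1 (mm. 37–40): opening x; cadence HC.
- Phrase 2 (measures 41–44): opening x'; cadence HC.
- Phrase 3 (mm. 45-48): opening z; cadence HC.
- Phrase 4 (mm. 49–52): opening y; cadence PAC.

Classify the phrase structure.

contrasting double period

Four phrases in two halves: the first half (mm. 37-44) ends with a half cadence, the second (mm. 45–52) with a perfect authentic cadence — a large antecedent–consequent pair, i.e. a double period.
Phrase 3 begins with different material from phrase 1, making it contrasting.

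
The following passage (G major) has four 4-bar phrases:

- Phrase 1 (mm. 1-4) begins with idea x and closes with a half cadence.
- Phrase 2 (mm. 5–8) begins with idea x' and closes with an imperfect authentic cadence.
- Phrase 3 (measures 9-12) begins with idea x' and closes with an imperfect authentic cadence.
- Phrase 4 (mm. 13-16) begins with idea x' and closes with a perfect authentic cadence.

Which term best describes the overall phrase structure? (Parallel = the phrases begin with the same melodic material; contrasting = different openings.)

Four phrases in two halves: the first half (mm. 1-8) ends with an imperfect authentic cadence, the second (mm. 9–16) with a perfect authentic cadence — a large antecedent–consequent pair, i.e. a double period.
Phrase 3 begins with the same material as phrase 1, making it parallel.

parallel double period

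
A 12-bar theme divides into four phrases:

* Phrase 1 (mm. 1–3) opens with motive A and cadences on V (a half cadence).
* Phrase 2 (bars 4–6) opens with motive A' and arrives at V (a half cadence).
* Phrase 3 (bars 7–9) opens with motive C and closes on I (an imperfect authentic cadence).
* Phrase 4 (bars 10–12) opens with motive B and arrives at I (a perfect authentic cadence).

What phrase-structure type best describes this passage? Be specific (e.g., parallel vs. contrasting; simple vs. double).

Four phrases in two halves: the first half (mm. 1–6) ends with a half cadence, the second (bars 7–12) with a perfect authentic cadence — a large antecedent–consequent pair, i.e. a double period.
Phrase 3 begins with different material from phrase 1, making it contrasting.

contrasting double period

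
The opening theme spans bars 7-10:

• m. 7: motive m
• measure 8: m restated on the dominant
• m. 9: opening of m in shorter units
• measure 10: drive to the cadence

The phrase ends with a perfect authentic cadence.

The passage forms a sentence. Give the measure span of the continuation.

measures 9–10

After the presentation (bars 7–8), the continuation covers the fragmentation through the cadence: mm. 9–10.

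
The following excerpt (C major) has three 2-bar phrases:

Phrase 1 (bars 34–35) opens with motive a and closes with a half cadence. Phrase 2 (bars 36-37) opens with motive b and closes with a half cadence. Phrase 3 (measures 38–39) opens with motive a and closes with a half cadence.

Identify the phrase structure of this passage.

The final phrase closes with a half cadence, which is not stronger than the preceding half cadence; the 3 phrases lack an overall antecedent–consequent design and so form a phrase group.

phrase group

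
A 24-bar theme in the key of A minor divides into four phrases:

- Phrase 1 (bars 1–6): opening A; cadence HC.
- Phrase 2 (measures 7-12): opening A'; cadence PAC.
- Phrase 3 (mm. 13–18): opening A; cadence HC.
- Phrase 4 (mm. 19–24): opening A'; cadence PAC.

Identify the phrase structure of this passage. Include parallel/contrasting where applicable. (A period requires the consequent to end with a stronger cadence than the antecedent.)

repeated period

The cadence pattern HC–PAC–HC–PAC is weak–strong twice, and phrases 3–4 restate phrases 1–2: a period heard twice, not a double period (which would end weakly at phrase 2).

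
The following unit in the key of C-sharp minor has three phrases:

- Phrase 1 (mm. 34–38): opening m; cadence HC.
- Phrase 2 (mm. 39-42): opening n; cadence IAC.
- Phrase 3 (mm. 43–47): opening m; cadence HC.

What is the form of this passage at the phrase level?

The final phrase closes with a half cadence, which is not stronger than the preceding imperfect authentic cadence; the 3 phrases lack an overall antecedent–consequent design and so form a phrase group.

phrase group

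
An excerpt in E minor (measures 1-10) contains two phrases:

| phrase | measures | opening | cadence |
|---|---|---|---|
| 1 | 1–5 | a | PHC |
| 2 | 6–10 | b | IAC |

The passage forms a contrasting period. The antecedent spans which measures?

The antecedent is the phrase ending with the weaker cadence (Phrygian half cadence, phrase 1) and the consequent the one ending more conclusively (imperfect authentic cadence, phrase 2); the antecedent is measures 1–5.

measures 1–5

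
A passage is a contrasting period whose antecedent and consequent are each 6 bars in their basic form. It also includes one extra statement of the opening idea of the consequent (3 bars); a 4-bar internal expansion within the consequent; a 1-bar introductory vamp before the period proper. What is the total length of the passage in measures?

Basic contrasting period: 6 + 6 = 12 bars.
12 (basic form) + 3 (extra statement) + 4 (internal expansion) + 1 (introduction) = 20.

20 measures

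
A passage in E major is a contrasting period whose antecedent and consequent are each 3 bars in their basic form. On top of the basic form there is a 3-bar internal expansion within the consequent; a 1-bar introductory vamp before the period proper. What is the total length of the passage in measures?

Basic contrasting period: 3 + 3 = 6 bars.
6 (basic form) + 3 (internal expansion) + 1 (introduction) = 10.

10 measures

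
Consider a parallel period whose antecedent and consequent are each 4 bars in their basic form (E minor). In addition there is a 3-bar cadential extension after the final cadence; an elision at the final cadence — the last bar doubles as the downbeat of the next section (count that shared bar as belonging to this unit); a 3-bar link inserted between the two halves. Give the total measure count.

Basic parallel period: 4 + 4 = 8 bars.
8 (basic form) + 3 (cadential extension) + 3 (link) = 14.
The elision shares a bar with the next section but does not change this unit's count.

14 measures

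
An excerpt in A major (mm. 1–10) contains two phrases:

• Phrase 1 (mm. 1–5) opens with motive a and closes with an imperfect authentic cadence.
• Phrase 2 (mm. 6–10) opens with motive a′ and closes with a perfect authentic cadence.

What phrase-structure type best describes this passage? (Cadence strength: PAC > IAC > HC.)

Phrase 1 ends with an imperfect authentic cadence (weaker) and phrase 2 with a perfect authentic cadence (stronger): antecedent + consequent = a period.
The two phrases open with the same material (a / a′), so the period is parallel.

parallel period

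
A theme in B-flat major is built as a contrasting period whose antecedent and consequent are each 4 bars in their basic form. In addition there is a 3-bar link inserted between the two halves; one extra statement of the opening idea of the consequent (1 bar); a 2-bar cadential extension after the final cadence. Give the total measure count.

14 measures

Basic contrasting period: 4 + 4 = 8 bars.
8 (basic form) + 3 (link) + 1 (extra statement) + 2 (cadential extension) = 14.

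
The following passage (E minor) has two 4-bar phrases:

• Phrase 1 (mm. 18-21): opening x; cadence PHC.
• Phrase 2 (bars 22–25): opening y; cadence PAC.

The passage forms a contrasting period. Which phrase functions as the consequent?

The phrase ending with the weaker cadence (Phrygian half cadence) is the antecedent; the one ending more conclusively (perfect authentic cadence) is the consequent. The consequent is phrase 2.

phrase 2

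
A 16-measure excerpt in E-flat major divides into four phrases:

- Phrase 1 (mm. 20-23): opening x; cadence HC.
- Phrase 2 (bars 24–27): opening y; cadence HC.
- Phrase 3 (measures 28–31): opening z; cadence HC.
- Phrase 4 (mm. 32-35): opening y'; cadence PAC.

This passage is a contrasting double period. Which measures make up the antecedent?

In a double period the four phrases pair into a large antecedent (phrases 1–2, ending half cadence) and a large consequent (phrases 3–4, ending perfect authentic cadence). The antecedent spans mm. 20–27.

measures 20–27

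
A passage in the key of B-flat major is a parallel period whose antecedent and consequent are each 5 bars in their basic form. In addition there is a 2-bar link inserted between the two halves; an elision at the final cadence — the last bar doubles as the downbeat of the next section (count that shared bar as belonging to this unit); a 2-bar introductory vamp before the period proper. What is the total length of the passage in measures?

14 measures

Basic parallel period: 5 + 5 = 10 bars.
10 (basic form) + 2 (link) + 2 (introduction) = 14.
The elision shares a bar with the next section but does not change this unit's count.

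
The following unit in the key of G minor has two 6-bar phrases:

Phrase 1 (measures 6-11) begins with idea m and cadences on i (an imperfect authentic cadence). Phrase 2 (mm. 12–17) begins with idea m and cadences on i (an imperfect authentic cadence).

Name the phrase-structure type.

repeated phrase

Both phrases have the same opening (m) and the same cadence (imperfect authentic cadence): the second is a restatement, not a consequent, so this is a repeated phrase rather than a period.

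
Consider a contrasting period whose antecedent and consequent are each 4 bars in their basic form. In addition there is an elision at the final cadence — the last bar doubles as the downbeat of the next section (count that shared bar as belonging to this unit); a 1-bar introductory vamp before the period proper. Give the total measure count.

Basic contrasting period: 4 + 4 = 8 bars.
8 (basic form) + 1 (introduction) = 9.
The elision shares a bar with the next section but does not change this unit's count.

9 measures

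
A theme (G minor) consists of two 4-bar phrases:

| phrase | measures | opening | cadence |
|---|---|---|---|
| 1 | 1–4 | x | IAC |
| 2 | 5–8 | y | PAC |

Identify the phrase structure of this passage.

contrasting period

Phrase 1 ends with an imperfect authentic cadence (weaker) and phrase 2 with a perfect authentic cadence (stronger): antecedent + consequent = a period.
The two phrases open with different material (x / y), so the period is contrasting.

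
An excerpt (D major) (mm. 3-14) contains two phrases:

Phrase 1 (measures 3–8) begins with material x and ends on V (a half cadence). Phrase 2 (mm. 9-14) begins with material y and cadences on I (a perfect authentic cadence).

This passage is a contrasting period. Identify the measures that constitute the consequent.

The antecedent is the phrase ending with the weaker cadence (half cadence, phrase 1) and the consequent the one ending more conclusively (perfect authentic cadence, phrase 2); the consequent is bars 9–14.

measures 9–14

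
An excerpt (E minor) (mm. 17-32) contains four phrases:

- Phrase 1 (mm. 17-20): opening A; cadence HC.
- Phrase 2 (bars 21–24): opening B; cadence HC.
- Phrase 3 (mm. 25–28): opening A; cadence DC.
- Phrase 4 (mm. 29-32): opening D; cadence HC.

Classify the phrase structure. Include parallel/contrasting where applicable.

Phrase 4 ends with a half cadence, no stronger than phrase 2's half cadence, so the four phrases do not form a double period; nor do phrases 3–4 duplicate 1–2, so it is not a repeated period. With no phrase reaching a conclusive cadence, the passage is a phrase group.

phrase group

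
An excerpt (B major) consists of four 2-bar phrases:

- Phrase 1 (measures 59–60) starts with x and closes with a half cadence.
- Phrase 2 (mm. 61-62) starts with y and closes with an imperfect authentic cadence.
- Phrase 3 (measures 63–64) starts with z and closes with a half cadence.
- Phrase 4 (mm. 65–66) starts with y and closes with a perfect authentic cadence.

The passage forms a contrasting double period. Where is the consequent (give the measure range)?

In a double period the four phrases pair into a large antecedent (phrases 1–2, ending imperfect authentic cadence) and a large consequent (phrases 3–4, ending perfect authentic cadence). The consequent spans bars 63–66.

measures 63–66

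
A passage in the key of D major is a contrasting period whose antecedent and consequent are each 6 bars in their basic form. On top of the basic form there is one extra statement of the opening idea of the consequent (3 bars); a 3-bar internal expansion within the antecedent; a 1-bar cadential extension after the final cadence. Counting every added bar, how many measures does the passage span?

Basic contrasting period: 6 + 6 = 12 bars.
12 (basic form) + 3 (extra statement) + 3 (internal expansion) + 1 (cadential extension) = 19.

19 measures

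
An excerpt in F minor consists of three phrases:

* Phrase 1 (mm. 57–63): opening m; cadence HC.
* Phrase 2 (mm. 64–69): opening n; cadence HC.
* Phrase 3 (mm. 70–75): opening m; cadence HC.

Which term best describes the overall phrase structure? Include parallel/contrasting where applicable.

The final phrase closes with a half cadence, which is not stronger than the preceding half cadence; the 3 phrases lack an overall antecedent–consequent design and so form a phrase group.

phrase group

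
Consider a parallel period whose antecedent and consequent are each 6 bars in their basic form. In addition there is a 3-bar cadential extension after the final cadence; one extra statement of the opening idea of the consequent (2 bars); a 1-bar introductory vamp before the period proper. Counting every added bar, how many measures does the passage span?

18 measures

Basic parallel period: 6 + 6 = 12 bars.
12 (basic form) + 3 (cadential extension) + 2 (extra statement) + 1 (introduction) = 18.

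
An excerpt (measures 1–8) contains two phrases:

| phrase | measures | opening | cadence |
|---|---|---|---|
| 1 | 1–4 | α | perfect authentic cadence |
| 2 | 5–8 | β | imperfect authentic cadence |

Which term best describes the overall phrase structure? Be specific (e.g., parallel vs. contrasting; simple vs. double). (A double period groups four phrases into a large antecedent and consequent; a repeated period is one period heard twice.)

phrase group

The second phrase closes with an imperfect authentic cadence, which is not stronger than the first phrase's perfect authentic cadence; without a weak→strong cadential pair there is no antecedent–consequent relationship, so this is a phrase group rather than a period.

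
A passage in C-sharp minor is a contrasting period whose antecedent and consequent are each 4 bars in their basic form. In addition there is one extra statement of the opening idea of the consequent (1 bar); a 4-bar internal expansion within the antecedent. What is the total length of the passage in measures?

Basic contrasting period: 4 + 4 = 8 bars.
8 (basic form) + 1 (extra statement) + 4 (internal expansion) = 13.

13 measures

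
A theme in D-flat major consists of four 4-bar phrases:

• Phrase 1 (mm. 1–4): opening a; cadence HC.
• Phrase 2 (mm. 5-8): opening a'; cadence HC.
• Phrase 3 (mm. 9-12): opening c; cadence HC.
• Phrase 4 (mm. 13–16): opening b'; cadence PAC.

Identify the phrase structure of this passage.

contrasting double period

Four phrases in two halves: the first half (measures 1–8) ends with a half cadence, the second (bars 9–16) with a perfect authentic cadence — a large antecedent–consequent pair, i.e. a double period.
Phrase 3 begins with different material from phrase 1, making it contrasting.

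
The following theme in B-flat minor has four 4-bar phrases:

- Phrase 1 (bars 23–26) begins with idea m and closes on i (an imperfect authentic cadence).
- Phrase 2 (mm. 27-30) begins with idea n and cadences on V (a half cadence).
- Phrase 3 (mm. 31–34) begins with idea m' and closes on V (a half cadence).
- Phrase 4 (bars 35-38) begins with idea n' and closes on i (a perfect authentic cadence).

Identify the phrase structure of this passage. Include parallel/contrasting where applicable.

parallel double period

Four phrases in two halves: the first half (mm. 23-30) ends with a half cadence, the second (measures 31-38) with a perfect authentic cadence — a large antecedent–consequent pair, i.e. a double period.
Phrase 3 begins with the same material as phrase 1, making it parallel.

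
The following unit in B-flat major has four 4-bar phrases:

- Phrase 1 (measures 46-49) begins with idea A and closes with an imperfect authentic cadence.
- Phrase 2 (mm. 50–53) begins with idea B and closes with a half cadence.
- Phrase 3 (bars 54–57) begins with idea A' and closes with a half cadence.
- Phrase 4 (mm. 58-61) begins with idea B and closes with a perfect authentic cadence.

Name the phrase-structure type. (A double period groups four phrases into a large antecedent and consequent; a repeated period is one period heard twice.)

parallel double period

Four phrases in two halves: the first half (mm. 46–53) ends with a half cadence, the second (bars 54–61) with a perfect authentic cadence — a large antecedent–consequent pair, i.e. a double period.
Phrase 3 begins with the same material as phrase 1, making it parallel.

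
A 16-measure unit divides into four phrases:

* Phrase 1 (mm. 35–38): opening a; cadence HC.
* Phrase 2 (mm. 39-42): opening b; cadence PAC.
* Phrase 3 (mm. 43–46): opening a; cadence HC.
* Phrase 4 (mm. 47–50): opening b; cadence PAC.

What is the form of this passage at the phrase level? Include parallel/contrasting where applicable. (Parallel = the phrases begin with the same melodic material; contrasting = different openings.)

The cadence pattern HC–PAC–HC–PAC is weak–strong twice, and phrases 3–4 restate phrases 1–2: a period heard twice, not a double period (which would end weakly at phrase 2).

repeated period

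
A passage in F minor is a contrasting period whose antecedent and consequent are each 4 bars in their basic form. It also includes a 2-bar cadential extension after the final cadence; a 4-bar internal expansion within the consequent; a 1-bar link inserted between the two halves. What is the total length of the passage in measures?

15 measures

Basic contrasting period: 4 + 4 = 8 bars.
8 (basic form) + 2 (cadential extension) + 4 (internal expansion) + 1 (link) = 15.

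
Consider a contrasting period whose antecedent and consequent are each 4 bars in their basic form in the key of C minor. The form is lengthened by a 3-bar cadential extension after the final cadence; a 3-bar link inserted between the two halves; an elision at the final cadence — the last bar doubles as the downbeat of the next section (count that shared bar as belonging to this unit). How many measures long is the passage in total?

14 measures

Basic contrasting period: 4 + 4 = 8 bars.
8 (basic form) + 3 (cadential extension) + 3 (link) = 14.
The elision shares a bar with the next section but does not change this unit's count.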